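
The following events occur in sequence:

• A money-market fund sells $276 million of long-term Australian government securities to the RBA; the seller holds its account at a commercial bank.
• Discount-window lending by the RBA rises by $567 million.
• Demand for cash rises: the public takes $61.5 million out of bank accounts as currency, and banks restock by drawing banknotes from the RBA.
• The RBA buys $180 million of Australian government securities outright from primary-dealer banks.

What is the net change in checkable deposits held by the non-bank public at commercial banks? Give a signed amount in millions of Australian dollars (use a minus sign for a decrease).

RBA balance sheet:
  Assets:      Securities +$456M, Loans to banks +$567M
  Liabilities: Bank reserves +$961.5M, Currency in circulation +$61.5M
Commercial banking system:
  Assets:      Reserves at CB +$961.5M, Securities −$180M
  Liabilities: Checkable deposits +$214.5M, Borrowings from CB +$567M
So the change in checkable deposits held by the non-bank public at commercial banks is +$214.5 million.

+$214.5 million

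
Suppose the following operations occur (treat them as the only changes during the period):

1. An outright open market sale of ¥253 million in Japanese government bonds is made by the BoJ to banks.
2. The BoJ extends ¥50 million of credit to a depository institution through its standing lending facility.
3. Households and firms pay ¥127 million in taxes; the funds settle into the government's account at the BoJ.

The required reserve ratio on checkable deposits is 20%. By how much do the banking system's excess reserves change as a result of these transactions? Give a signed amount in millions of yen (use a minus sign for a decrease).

OMO sale (to banks) ¥253 million: reserves −¥253M, deposits 0.
Discount-window loan ¥50 million: reserves +¥50M, deposits 0.
Government account inflow ¥127 million: reserves −¥127M, deposits −¥127M.
Totals: Δreserves = −¥330M, Δdeposits = −¥127M.
Δrequired reserves = 20% × −¥127M = −¥25.4M.
Δexcess reserves = Δreserves − Δrequired = −¥330M − (−¥25.4M) = -¥304.6 million.

-¥304.6 million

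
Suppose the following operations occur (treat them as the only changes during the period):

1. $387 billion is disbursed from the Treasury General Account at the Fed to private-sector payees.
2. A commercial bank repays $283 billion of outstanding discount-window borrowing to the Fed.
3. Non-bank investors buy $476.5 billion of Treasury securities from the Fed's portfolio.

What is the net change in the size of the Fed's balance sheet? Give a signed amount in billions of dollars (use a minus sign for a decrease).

Government spending $387 billion: only the composition of liabilities changes → 0.
Discount-window repayment $283 billion: a Fed asset is shed → −$283B.
Asset sale (to non-banks) $476.5 billion: a Fed asset is shed → −$476.5B.
Net: 0 − 283 − 476.5 = -$759.5 billion.

-$759.5 billion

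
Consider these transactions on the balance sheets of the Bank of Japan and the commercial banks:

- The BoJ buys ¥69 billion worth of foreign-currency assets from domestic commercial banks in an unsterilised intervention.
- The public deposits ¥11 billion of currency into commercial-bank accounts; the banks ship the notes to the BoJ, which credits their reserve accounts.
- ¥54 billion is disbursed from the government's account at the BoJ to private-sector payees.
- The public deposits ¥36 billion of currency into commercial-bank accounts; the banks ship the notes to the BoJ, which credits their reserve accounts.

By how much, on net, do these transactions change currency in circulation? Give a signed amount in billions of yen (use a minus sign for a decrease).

BoJ balance sheet:
  Assets:      Foreign assets +¥69B
  Liabilities: Bank reserves +¥170B, Currency in circulation −¥47B, Government deposits −¥54B
Commercial banking system:
  Assets:      Reserves at CB +¥170B, Foreign assets −¥69B
  Liabilities: Checkable deposits +¥101B
So the change in currency in circulation is -¥47 billion.

-¥47 billion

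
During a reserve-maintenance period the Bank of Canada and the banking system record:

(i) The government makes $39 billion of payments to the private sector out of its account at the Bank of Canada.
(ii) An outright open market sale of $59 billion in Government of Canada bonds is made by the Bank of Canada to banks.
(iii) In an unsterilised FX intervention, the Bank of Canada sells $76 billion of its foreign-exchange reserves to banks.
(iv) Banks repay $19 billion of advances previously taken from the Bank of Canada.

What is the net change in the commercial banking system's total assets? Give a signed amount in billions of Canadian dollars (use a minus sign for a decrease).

Government spending $39 billion: bank balance sheets expand → +$39B.
OMO sale (to banks) $59 billion: just an asset swap on bank balance sheets → 0.
FX sale $76 billion: just an asset swap on bank balance sheets → 0.
Discount-window repayment $19 billion: bank balance sheets shrink → −$19B.
Net: 39 + 0 + 0 − 19 = +$20 billion.

+$20 billion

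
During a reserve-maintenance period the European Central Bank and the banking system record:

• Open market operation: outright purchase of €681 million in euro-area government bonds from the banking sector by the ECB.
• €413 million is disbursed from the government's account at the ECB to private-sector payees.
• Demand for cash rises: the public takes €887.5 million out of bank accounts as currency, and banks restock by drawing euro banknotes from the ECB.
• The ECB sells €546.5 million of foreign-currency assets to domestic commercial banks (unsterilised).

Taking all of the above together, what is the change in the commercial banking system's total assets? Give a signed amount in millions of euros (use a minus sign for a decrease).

-€474.5 million

ECB balance sheet:
  Assets:      Securities +€681M, Foreign assets −€546.5M
  Liabilities: Bank reserves −€340M, Currency in circulation +€887.5M, Government deposits −€413M
Commercial banking system:
  Assets:      Reserves at CB −€340M, Securities −€681M, Foreign assets +€546.5M
  Liabilities: Checkable deposits −€474.5M
Change in total bank assets = -€474.5 million.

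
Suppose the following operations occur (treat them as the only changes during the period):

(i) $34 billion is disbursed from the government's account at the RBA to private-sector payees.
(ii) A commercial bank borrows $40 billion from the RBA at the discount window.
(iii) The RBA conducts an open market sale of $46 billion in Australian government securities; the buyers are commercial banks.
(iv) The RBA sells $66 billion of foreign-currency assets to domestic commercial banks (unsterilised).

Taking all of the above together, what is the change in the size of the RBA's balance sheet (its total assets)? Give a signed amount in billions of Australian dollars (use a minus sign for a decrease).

-$72 billion

RBA balance sheet:
  Assets:      Securities −$46B, Loans to banks +$40B, Foreign assets −$66B
  Liabilities: Bank reserves −$38B, Government deposits −$34B
Commercial banking system:
  Assets:      Reserves at CB −$38B, Securities +$46B, Foreign assets +$66B
  Liabilities: Checkable deposits +$34B, Borrowings from CB +$40B
Change in total RBA assets = -$72 billion.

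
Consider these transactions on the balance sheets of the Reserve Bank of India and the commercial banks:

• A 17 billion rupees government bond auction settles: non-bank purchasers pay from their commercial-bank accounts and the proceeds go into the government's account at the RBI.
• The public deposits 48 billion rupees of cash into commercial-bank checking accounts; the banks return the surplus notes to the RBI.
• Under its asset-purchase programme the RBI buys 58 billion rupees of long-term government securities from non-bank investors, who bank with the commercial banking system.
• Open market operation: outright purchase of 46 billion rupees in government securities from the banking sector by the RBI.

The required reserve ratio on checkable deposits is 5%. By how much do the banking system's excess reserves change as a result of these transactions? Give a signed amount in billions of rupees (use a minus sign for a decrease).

+130.55 billion

Government account inflow 17 billion rupees: reserves −17B, deposits −17B.
Currency deposit 48 billion rupees: reserves +48B, deposits +48B.
Asset purchase (from non-banks) 58 billion rupees: reserves +58B, deposits +58B.
OMO purchase (from banks) 46 billion rupees: reserves +46B, deposits 0.
Totals: Δreserves = +135B, Δdeposits = +89B.
Δrequired reserves = 5% × +89B = +4.45B.
Δexcess reserves = Δreserves − Δrequired = +135B − (+4.45B) = +130.55 billion.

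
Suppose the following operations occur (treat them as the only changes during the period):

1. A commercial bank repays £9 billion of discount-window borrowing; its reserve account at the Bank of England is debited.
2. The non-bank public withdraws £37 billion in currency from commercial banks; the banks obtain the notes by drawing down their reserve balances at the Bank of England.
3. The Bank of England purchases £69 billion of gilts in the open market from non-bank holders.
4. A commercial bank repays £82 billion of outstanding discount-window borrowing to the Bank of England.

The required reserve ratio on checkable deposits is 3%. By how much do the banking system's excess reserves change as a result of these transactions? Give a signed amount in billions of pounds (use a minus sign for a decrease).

Discount-window repayment £9 billion: reserves −£9B, deposits 0.
Currency withdrawal £37 billion: reserves −£37B, deposits −£37B.
Asset purchase (from non-banks) £69 billion: reserves +£69B, deposits +£69B.
Discount-window repayment £82 billion: reserves −£82B, deposits 0.
Totals: Δreserves = −£59B, Δdeposits = +£32B.
Δrequired reserves = 3% × +£32B = +£0.96B.
Δexcess reserves = Δreserves − Δrequired = −£59B − (+£0.96B) = -£59.96 billion.

-£59.96 billion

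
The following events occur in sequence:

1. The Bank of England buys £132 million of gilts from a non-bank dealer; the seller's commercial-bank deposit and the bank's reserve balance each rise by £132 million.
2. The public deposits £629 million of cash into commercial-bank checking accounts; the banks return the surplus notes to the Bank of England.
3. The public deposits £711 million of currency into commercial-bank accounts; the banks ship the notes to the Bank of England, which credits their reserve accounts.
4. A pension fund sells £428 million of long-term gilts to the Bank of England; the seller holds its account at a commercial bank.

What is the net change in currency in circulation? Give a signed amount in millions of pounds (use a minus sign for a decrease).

Bank of England balance sheet:
  Assets:      Securities +£560M
  Liabilities: Bank reserves +£1900M, Currency in circulation −£1340M
So the change in currency in circulation is -£1340 million.

-£1340 million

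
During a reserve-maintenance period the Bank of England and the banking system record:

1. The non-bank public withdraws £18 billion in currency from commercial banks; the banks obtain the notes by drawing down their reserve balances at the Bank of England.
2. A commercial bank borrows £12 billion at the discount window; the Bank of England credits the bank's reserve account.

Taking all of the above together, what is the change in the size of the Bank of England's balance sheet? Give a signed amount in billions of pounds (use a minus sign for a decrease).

Currency withdrawal £18 billion: only the composition of liabilities changes → 0.
Discount-window loan £12 billion: a Bank of England asset is acquired → +£12B.
Net: 0 + 12 = +£12 billion.

+£12 billion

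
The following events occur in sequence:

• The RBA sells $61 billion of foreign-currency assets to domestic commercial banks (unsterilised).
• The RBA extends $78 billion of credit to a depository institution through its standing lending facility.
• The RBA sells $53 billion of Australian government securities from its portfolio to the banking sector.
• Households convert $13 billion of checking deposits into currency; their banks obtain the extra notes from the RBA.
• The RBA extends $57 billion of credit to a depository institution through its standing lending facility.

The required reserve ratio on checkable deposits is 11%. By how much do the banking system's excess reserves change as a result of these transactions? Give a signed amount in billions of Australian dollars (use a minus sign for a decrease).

+$9.43 billion

FX sale $61 billion: reserves −$61B, deposits 0.
Discount-window loan $78 billion: reserves +$78B, deposits 0.
OMO sale (to banks) $53 billion: reserves −$53B, deposits 0.
Currency withdrawal $13 billion: reserves −$13B, deposits −$13B.
Discount-window loan $57 billion: reserves +$57B, deposits 0.
Totals: Δreserves = +$8B, Δdeposits = −$13B.
Δrequired reserves = 11% × −$13B = −$1.43B.
Δexcess reserves = Δreserves − Δrequired = +$8B − (−$1.43B) = +$9.43 billion.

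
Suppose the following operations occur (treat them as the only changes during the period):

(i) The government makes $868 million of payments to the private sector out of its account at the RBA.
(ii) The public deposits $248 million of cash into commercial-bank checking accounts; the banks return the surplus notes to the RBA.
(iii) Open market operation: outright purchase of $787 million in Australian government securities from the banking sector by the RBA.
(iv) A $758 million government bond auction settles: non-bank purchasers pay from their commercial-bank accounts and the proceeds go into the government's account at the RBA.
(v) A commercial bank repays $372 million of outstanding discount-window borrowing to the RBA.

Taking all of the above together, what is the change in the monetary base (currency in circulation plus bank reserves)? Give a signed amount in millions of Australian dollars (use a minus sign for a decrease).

Government spending $868 million: a non-base liability converts back to reserves → +$868M.
Currency deposit $248 million: just a shift between currency and reserves — both are base money → 0.
OMO purchase (from banks) $787 million: RBA balance sheet expands → +$787M.
Government account inflow $758 million: reserves shift to a non-base liability → −$758M.
Discount-window repayment $372 million: RBA balance sheet contracts → −$372M.
Net: 868 + 0 + 787 − 758 − 372 = +$525 million.

+$525 million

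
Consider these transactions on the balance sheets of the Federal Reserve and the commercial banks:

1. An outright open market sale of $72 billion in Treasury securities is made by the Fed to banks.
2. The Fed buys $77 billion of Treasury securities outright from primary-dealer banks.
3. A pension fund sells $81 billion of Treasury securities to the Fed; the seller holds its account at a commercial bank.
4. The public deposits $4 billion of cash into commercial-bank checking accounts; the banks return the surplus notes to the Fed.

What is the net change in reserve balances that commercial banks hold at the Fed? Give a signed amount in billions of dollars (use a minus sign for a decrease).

+$90 billion

Fed balance sheet:
  Assets:      Securities +$86B
  Liabilities: Bank reserves +$90B, Currency in circulation −$4B
Commercial banking system:
  Assets:      Reserves at CB +$90B, Securities −$5B
  Liabilities: Checkable deposits +$85B
So the change in reserve balances that commercial banks hold at the Fed is +$90 billion.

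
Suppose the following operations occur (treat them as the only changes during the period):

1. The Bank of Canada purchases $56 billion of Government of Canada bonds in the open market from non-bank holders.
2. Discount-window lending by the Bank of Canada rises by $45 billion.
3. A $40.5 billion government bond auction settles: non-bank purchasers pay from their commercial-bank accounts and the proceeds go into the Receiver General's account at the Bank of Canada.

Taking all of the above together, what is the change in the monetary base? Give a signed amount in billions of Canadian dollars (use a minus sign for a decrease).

+$60.5 billion

Bank of Canada balance sheet:
  Assets:      Securities +$56B, Loans to banks +$45B
  Liabilities: Bank reserves +$60.5B, Government deposits +$40.5B
Commercial banking system:
  Assets:      Reserves at CB +$60.5B
  Liabilities: Checkable deposits +$15.5B, Borrowings from CB +$45B
Monetary base = currency + reserves: 0 + (+$60.5B) = +$60.5 billion.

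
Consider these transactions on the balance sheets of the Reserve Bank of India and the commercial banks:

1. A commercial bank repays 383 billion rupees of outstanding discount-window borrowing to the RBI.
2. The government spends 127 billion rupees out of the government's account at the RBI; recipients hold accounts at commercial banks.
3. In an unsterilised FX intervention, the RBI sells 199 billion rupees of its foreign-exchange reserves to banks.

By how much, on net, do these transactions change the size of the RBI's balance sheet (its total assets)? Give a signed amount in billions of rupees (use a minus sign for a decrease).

-582 billion

RBI balance sheet:
  Assets:      Loans to banks −383B, Foreign assets −199B
  Liabilities: Bank reserves −455B, Government deposits −127B
Commercial banking system:
  Assets:      Reserves at CB −455B, Foreign assets +199B
  Liabilities: Checkable deposits +127B, Borrowings from CB −383B
Change in total RBI assets = -582 billion.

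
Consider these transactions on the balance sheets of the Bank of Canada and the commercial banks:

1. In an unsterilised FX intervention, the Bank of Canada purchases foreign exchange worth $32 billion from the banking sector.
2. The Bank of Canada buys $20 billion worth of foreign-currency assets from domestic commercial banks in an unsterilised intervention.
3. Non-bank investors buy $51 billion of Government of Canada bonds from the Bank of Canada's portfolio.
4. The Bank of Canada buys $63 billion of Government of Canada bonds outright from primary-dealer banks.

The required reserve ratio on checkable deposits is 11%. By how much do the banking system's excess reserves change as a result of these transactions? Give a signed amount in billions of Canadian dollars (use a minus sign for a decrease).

+$69.61 billion

FX purchase $32 billion: reserves +$32B, deposits 0.
FX purchase $20 billion: reserves +$20B, deposits 0.
Asset sale (to non-banks) $51 billion: reserves −$51B, deposits −$51B.
OMO purchase (from banks) $63 billion: reserves +$63B, deposits 0.
Totals: Δreserves = +$64B, Δdeposits = −$51B.
Δrequired reserves = 11% × −$51B = −$5.61B.
Δexcess reserves = Δreserves − Δrequired = +$64B − (−$5.61B) = +$69.61 billion.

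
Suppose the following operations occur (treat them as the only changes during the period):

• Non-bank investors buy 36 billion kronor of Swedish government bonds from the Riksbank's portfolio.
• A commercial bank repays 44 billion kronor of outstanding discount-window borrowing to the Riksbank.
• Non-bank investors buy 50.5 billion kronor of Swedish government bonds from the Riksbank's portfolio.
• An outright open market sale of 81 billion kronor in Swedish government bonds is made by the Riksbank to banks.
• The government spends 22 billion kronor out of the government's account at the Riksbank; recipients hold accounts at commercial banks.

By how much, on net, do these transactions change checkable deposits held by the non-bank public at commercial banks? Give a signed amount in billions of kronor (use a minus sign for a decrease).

-64.5 billion

Asset sale (to non-banks) 36 billion kronor: non-bank counterparties' bank balances fall → −36B.
Discount-window repayment 44 billion kronor: the counterparty is a bank, so public deposits are unchanged → 0.
Asset sale (to non-banks) 50.5 billion kronor: non-bank counterparties' bank balances fall → −50.5B.
OMO sale (to banks) 81 billion kronor: the counterparty is a bank, so public deposits are unchanged → 0.
Government spending 22 billion kronor: non-bank counterparties' bank balances rise → +22B.
Net: −36 + 0 − 50.5 + 0 + 22 = -64.5 billion.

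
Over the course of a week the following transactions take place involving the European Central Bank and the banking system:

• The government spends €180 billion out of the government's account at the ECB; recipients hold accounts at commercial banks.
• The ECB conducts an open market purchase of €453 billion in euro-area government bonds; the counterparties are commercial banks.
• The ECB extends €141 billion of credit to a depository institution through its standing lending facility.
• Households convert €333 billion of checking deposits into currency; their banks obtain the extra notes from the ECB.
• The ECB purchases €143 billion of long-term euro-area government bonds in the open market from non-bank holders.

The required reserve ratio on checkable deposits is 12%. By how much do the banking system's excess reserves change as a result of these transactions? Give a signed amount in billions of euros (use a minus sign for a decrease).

+€585.2 billion

Government spending €180 billion: reserves +€180B, deposits +€180B.
OMO purchase (from banks) €453 billion: reserves +€453B, deposits 0.
Discount-window loan €141 billion: reserves +€141B, deposits 0.
Currency withdrawal €333 billion: reserves −€333B, deposits −€333B.
Asset purchase (from non-banks) €143 billion: reserves +€143B, deposits +€143B.
Totals: Δreserves = +€584B, Δdeposits = −€10B.
Δrequired reserves = 12% × −€10B = −€1.2B.
Δexcess reserves = Δreserves − Δrequired = +€584B − (−€1.2B) = +€585.2 billion.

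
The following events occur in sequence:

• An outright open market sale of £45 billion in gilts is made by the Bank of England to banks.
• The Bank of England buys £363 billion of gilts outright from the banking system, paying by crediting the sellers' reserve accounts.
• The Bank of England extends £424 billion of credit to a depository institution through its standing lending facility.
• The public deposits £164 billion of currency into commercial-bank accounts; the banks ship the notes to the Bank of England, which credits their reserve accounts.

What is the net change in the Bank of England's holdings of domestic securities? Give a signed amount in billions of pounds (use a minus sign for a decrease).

+£318 billion

OMO sale (to banks) £45 billion: securities removed from the Bank of England's portfolio → −£45B.
OMO purchase (from banks) £363 billion: securities added to the Bank of England's portfolio → +£363B.
Discount-window loan £424 billion: the Bank of England's securities portfolio is untouched → 0.
Currency deposit £164 billion: the Bank of England's securities portfolio is untouched → 0.
Net: −45 + 363 + 0 + 0 = +£318 billion.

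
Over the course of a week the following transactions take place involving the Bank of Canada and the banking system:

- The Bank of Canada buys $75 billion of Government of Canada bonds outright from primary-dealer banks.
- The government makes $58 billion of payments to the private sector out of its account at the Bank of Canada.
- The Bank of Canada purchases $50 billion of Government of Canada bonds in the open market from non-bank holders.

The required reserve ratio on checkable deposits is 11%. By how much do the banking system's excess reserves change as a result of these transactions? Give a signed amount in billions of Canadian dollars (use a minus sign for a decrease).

+$171.12 billion

OMO purchase (from banks) $75 billion: reserves +$75B, deposits 0.
Government spending $58 billion: reserves +$58B, deposits +$58B.
Asset purchase (from non-banks) $50 billion: reserves +$50B, deposits +$50B.
Totals: Δreserves = +$183B, Δdeposits = +$108B.
Δrequired reserves = 11% × +$108B = +$11.88B.
Δexcess reserves = Δreserves − Δrequired = +$183B − (+$11.88B) = +$171.12 billion.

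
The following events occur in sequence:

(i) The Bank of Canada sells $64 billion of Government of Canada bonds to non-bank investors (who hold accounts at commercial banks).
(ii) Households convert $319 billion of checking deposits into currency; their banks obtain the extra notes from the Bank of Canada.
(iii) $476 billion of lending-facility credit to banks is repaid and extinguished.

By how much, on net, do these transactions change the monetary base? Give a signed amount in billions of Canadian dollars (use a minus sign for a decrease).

Bank of Canada balance sheet:
  Assets:      Securities −$64B, Loans to banks −$476B
  Liabilities: Bank reserves −$859B, Currency in circulation +$319B
Monetary base = currency + reserves: +$319B + (−$859B) = -$540 billion.

-$540 billion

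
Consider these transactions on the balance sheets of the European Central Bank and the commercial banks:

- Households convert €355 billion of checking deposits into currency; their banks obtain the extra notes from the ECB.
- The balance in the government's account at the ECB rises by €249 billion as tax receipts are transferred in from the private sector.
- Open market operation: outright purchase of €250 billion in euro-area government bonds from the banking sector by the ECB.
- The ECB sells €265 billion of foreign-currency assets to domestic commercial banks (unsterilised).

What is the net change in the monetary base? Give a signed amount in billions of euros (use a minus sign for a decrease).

-€264 billion

ECB balance sheet:
  Assets:      Securities +€250B, Foreign assets −€265B
  Liabilities: Bank reserves −€619B, Currency in circulation +€355B, Government deposits +€249B
Monetary base = currency + reserves: +€355B + (−€619B) = -€264 billion.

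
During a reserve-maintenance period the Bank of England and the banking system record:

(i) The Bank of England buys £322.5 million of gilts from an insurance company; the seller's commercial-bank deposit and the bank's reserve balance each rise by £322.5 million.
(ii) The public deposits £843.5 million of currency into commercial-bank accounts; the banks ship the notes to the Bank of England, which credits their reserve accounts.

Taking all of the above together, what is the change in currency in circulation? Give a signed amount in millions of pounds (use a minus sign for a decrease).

Asset purchase (from non-banks) £322.5 million: no currency enters or leaves circulation → 0.
Currency deposit £843.5 million: notes return to the central bank → −£843.5M.
Net: 0 − 843.5 = -£843.5 million.

-£843.5 million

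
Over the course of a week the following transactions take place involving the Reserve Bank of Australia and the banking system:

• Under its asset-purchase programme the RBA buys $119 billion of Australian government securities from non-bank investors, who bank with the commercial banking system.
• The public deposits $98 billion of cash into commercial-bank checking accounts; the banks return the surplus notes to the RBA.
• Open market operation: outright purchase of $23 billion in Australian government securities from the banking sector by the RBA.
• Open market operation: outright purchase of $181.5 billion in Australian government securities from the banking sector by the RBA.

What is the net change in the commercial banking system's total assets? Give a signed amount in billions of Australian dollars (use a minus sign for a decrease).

+$217 billion

Asset purchase (from non-banks) $119 billion: bank balance sheets expand → +$119B.
Currency deposit $98 billion: bank balance sheets expand → +$98B.
OMO purchase (from banks) $23 billion: just an asset swap on bank balance sheets → 0.
OMO purchase (from banks) $181.5 billion: just an asset swap on bank balance sheets → 0.
Net: 119 + 98 + 0 + 0 = +$217 billion.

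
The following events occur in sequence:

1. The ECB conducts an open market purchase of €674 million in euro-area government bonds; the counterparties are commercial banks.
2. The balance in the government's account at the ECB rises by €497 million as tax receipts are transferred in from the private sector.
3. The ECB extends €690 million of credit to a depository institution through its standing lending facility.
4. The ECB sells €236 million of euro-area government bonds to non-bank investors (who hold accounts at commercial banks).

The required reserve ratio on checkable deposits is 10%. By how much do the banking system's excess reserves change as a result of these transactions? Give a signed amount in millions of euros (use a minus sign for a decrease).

+€704.3 million

OMO purchase (from banks) €674 million: reserves +€674M, deposits 0.
Government account inflow €497 million: reserves −€497M, deposits −€497M.
Discount-window loan €690 million: reserves +€690M, deposits 0.
Asset sale (to non-banks) €236 million: reserves −€236M, deposits −€236M.
Totals: Δreserves = +€631M, Δdeposits = −€733M.
Δrequired reserves = 10% × −€733M = −€73.3M.
Δexcess reserves = Δreserves − Δrequired = +€631M − (−€73.3M) = +€704.3 million.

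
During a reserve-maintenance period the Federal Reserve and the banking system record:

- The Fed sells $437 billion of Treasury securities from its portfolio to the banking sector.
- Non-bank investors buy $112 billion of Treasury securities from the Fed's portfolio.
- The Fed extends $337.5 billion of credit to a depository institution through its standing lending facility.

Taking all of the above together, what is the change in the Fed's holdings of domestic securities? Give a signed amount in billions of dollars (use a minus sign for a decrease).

-$549 billion

OMO sale (to banks) $437 billion: securities removed from the Fed's portfolio → −$437B.
Asset sale (to non-banks) $112 billion: securities removed from the Fed's portfolio → −$112B.
Discount-window loan $337.5 billion: the Fed's securities portfolio is untouched → 0.
Net: −437 − 112 + 0 = -$549 billion.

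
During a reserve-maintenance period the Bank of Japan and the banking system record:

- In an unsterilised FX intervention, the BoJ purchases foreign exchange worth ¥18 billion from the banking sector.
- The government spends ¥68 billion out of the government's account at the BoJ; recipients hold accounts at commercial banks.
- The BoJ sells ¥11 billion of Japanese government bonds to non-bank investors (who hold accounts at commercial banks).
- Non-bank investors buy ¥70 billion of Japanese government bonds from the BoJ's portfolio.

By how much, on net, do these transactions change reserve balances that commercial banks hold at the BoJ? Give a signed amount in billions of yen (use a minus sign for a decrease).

FX purchase ¥18 billion: the BoJ pays by crediting reserve accounts → +¥18B.
Government spending ¥68 billion: government payments flow into bank reserve accounts → +¥68B.
Asset sale (to non-banks) ¥11 billion: the non-bank buyers' banks settle from reserves → −¥11B.
Asset sale (to non-banks) ¥70 billion: the non-bank buyers' banks settle from reserves → −¥70B.
Net: 18 + 68 − 11 − 70 = +¥5 billion.

+¥5 billion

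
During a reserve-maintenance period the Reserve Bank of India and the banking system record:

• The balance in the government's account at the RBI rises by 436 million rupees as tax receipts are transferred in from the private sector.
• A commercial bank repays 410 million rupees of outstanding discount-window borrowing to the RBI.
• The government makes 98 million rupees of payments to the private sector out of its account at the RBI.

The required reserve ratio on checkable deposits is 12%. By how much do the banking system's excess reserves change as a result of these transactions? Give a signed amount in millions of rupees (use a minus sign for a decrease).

-707.44 million

Government account inflow 436 million rupees: reserves −436M, deposits −436M.
Discount-window repayment 410 million rupees: reserves −410M, deposits 0.
Government spending 98 million rupees: reserves +98M, deposits +98M.
Totals: Δreserves = −748M, Δdeposits = −338M.
Δrequired reserves = 12% × −338M = −40.56M.
Δexcess reserves = Δreserves − Δrequired = −748M − (−40.56M) = -707.44 million.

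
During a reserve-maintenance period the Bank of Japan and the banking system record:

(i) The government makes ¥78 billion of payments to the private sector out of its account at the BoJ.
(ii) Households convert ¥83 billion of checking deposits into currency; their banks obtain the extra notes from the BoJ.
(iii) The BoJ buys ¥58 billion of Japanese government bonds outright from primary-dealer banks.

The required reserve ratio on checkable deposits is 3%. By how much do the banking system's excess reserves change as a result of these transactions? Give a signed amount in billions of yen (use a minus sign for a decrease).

Government spending ¥78 billion: reserves +¥78B, deposits +¥78B.
Currency withdrawal ¥83 billion: reserves −¥83B, deposits −¥83B.
OMO purchase (from banks) ¥58 billion: reserves +¥58B, deposits 0.
Totals: Δreserves = +¥53B, Δdeposits = −¥5B.
Δrequired reserves = 3% × −¥5B = −¥0.15B.
Δexcess reserves = Δreserves − Δrequired = +¥53B − (−¥0.15B) = +¥53.15 billion.

+¥53.15 billion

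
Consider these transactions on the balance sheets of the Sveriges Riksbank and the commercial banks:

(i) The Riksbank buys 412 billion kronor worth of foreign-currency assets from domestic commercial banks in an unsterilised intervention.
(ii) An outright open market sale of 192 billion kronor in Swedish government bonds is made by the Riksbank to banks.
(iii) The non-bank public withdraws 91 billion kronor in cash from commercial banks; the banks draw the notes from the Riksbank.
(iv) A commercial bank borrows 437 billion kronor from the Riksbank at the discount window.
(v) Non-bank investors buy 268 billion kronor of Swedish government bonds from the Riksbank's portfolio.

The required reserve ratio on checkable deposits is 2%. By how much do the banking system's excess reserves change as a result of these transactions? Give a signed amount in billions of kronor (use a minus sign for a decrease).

+305.18 billion

FX purchase 412 billion kronor: reserves +412B, deposits 0.
OMO sale (to banks) 192 billion kronor: reserves −192B, deposits 0.
Currency withdrawal 91 billion kronor: reserves −91B, deposits −91B.
Discount-window loan 437 billion kronor: reserves +437B, deposits 0.
Asset sale (to non-banks) 268 billion kronor: reserves −268B, deposits −268B.
Totals: Δreserves = +298B, Δdeposits = −359B.
Δrequired reserves = 2% × −359B = −7.18B.
Δexcess reserves = Δreserves − Δrequired = +298B − (−7.18B) = +305.18 billion.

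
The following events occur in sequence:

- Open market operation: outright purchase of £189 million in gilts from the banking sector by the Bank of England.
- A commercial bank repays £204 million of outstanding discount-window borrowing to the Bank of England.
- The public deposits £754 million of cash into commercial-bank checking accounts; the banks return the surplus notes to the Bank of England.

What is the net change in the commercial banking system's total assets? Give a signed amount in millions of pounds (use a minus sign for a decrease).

OMO purchase (from banks) £189 million: just an asset swap on bank balance sheets → 0.
Discount-window repayment £204 million: bank balance sheets shrink → −£204M.
Currency deposit £754 million: bank balance sheets expand → +£754M.
Net: 0 − 204 + 754 = +£550 million.

+£550 million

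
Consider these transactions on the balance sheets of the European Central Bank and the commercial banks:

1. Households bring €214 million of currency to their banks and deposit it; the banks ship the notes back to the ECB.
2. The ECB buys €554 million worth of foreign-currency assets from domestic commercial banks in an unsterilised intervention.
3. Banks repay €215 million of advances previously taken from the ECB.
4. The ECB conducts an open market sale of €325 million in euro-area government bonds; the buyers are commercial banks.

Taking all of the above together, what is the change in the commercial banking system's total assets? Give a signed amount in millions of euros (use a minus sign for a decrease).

-€1 million

ECB balance sheet:
  Assets:      Securities −€325M, Loans to banks −€215M, Foreign assets +€554M
  Liabilities: Bank reserves +€228M, Currency in circulation −€214M
Commercial banking system:
  Assets:      Reserves at CB +€228M, Securities +€325M, Foreign assets −€554M
  Liabilities: Checkable deposits +€214M, Borrowings from CB −€215M
Change in total bank assets = -€1 million.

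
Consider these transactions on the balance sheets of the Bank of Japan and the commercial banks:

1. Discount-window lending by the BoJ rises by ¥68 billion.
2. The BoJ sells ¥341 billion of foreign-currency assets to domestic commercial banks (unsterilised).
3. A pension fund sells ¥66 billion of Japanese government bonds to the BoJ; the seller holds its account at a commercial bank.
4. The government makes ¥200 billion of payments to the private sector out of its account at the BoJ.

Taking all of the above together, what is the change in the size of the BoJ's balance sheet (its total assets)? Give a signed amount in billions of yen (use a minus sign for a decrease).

-¥207 billion

BoJ balance sheet:
  Assets:      Securities +¥66B, Loans to banks +¥68B, Foreign assets −¥341B
  Liabilities: Bank reserves −¥7B, Government deposits −¥200B
Change in total BoJ assets = -¥207 billion.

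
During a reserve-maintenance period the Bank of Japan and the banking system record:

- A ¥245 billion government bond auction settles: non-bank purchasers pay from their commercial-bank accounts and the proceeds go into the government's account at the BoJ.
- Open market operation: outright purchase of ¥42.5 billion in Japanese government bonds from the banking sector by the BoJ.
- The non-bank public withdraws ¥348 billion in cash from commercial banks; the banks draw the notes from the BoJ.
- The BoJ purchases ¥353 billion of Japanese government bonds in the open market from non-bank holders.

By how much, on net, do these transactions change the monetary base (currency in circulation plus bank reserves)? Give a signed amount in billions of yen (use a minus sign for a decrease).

+¥150.5 billion

Government account inflow ¥245 billion: reserves shift to a non-base liability → −¥245B.
OMO purchase (from banks) ¥42.5 billion: BoJ balance sheet expands → +¥42.5B.
Currency withdrawal ¥348 billion: just a shift between currency and reserves — both are base money → 0.
Asset purchase (from non-banks) ¥353 billion: BoJ balance sheet expands → +¥353B.
Net: −245 + 42.5 + 0 + 353 = +¥150.5 billion.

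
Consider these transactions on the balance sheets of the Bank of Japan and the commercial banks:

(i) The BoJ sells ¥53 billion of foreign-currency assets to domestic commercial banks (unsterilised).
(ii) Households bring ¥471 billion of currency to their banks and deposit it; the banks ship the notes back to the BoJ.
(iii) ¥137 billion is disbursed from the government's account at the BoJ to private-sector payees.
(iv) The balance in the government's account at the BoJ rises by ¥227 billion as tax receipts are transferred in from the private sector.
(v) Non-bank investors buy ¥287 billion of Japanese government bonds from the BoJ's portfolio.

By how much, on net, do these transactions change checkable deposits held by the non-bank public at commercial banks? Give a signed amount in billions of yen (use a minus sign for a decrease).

BoJ balance sheet:
  Assets:      Securities −¥287B, Foreign assets −¥53B
  Liabilities: Bank reserves +¥41B, Currency in circulation −¥471B, Government deposits +¥90B
Commercial banking system:
  Assets:      Reserves at CB +¥41B, Foreign assets +¥53B
  Liabilities: Checkable deposits +¥94B
So the change in checkable deposits held by the non-bank public at commercial banks is +¥94 billion.

+¥94 billion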